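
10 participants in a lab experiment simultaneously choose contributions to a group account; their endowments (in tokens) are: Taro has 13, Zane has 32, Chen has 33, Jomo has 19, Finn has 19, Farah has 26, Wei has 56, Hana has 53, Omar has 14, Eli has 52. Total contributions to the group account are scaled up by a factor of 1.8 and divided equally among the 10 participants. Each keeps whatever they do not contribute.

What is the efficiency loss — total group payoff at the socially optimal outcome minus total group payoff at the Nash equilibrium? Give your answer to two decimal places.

The private return per contributed unit is 1.8/10 = 0.1800 < 1 for every player regardless of endowment, so the Nash equilibrium is zero contribution and the group total is Σ E_j = 13 + 32 + 33 + 19 + 19 + 26 + 56 + 53 + 14 + 52 = 317.
Each contributed unit returns 1.800 to the group, so the social optimum is full contribution by everyone: group total = 1.800 × 317 = 570.60.
Efficiency loss = (1.800 − 1) × 317 = 253.60.

253.60 tokens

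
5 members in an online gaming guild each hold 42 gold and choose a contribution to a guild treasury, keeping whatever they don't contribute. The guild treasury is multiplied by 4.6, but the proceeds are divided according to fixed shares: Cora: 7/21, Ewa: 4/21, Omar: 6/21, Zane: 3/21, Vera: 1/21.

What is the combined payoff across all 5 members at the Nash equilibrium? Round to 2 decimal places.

A player with share s gets back 4.6·s per unit contributed, so full contribution is dominant for anyone with s > 1/4.6 = 0.2174 and zero contribution is dominant for anyone below.
Cora and Omar clear that bar, contributing 42 each; the remaining 3 contribute 0. Total contributed: 84.
The guild treasury pays out 4.6 × 84 = 386.40 in total (split across the unequal shares, but the aggregate is all that matters for the group sum).
The 3 free-riders keep 42 each, adding 126. Group total = 126 + 386.40 = 512.40.

512.40 gold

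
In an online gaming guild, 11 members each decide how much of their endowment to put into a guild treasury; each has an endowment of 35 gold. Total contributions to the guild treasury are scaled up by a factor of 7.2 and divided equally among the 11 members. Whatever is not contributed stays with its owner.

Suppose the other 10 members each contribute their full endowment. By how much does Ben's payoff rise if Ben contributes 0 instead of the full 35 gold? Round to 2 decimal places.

Switching from a contribution of 35 to 0 lets Ben keep an extra 35 gold, but lowers the guild treasury by 35, which costs Ben their own share of that drop: 7.2/11 × 35 = 22.91.
Net gain = 35 − 22.91 = 12.09. The private return per contributed unit (0.6545) is below 1, so free-riding is indeed the best response regardless of what the others do.

12.09 gold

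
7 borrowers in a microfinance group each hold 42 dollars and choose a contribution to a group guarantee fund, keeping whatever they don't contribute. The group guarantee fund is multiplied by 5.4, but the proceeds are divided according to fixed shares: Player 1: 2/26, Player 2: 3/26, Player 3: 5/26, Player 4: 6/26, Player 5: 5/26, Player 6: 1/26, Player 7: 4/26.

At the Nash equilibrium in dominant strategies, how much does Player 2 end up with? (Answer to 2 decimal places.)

For player j, contributing a unit is worthwhile iff 5.4 × (j's share) ≥ 1, i.e. iff j's share is at least 0.1852.
Player 3, Player 4 and Player 5 are above the threshold, contributing 42 each; the remaining 4 contribute 0. Total contributed: 126.
Player 2 keeps 42 and receives 5.4 × 126 × 3/26 = 78.51 from the group guarantee fund, for a payoff of 120.51.

120.51 dollars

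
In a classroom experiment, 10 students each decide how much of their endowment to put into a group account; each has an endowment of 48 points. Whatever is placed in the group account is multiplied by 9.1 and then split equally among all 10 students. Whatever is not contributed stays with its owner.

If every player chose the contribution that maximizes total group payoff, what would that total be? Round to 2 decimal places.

Each contributed unit returns 9.100 to the group as a whole (0.9100 to each of 10 players), which exceeds 1, so the social optimum is full contribution: group total = 9.100 × 480 = 4368.00.

4368.00 points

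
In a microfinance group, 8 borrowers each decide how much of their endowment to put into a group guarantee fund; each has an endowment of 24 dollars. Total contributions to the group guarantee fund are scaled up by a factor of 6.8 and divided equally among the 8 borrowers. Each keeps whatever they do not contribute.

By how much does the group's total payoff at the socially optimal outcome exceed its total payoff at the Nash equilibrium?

1113.60 dollars

Each contributed unit returns 6.8/8 = 0.8500 to its contributor — below 1 — so contributing 0 is dominant for every player. At the Nash equilibrium everyone keeps their 24, and the group total is 8 × 24 = 192.
Each contributed unit returns 6.800 to the group as a whole (0.8500 to each of 8 players), which exceeds 1, so the social optimum is full contribution: group total = 6.800 × 192 = 1305.60.
Efficiency loss = 1305.60 − 192 = 1113.60.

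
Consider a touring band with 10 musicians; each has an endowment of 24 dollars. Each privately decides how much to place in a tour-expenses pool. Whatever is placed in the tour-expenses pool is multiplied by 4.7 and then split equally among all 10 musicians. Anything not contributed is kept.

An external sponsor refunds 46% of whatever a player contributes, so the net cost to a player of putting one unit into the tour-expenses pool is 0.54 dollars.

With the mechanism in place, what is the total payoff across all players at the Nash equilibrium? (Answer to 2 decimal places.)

240.00 dollars

Even with the mechanism, each unit contributed returns only (4.7/10) / 0.54 = 0.8704 per unit of net cost, so contributing nothing is still dominant.
At the Nash equilibrium no one contributes; group total payoff = 10 × 24 = 240.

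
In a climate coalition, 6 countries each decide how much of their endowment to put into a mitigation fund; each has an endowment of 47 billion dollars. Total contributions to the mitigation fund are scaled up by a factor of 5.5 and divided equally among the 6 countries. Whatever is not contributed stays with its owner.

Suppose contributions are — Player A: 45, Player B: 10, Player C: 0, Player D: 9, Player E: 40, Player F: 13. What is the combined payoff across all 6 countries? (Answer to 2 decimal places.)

Total contributed: 45 + 10 + 0 + 9 + 40 + 13 = 117; total kept: 6 × 47 − 117 = 165.
The mitigation fund pays out 5.5 × 117 = 643.50 in aggregate.
Group total = 165 + 643.50 = 808.50.

808.50 billion dollars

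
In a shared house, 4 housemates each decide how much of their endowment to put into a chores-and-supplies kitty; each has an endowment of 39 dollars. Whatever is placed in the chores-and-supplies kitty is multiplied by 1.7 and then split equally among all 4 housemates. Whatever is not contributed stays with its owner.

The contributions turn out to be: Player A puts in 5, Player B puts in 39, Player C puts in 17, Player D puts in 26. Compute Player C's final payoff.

58.98 dollars

Total contributed: 5 + 39 + 17 + 26 = 87.
Each receives 1.7 × 87 / 4 = 36.98 from the chores-and-supplies kitty.
Player C keeps 39 − 17 = 22, so Player C's payoff is 22 + 36.98 = 58.98.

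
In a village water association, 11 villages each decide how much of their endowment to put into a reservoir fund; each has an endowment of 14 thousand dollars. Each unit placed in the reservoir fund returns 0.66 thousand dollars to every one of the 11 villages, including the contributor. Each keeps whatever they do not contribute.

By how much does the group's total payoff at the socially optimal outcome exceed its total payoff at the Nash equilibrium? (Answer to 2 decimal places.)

The private return per contributed unit is 0.66 < 1, so contributing 0 is dominant for every player. At the Nash equilibrium everyone keeps their 14, and the group total is 11 × 14 = 154.
Each contributed unit returns 7.260 to the group as a whole (0.66 to each of 11 players), which exceeds 1, so the social optimum is full contribution: group total = 7.260 × 154 = 1118.04.
Efficiency loss = 1118.04 − 154 = 964.04.

964.04 thousand dollars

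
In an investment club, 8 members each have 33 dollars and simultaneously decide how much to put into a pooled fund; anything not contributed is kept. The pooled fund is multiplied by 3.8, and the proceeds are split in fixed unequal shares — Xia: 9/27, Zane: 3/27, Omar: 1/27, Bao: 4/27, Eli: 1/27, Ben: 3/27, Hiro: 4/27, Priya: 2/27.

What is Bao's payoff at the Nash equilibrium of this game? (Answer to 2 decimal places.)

51.58 dollars

Each unit j contributes comes back to j as 3.8 × (j's share), so j prefers to contribute only if that share exceeds 1/3.8 = 0.2632; otherwise keeping the unit dominates.
Xia alone (share 9/27) is above the threshold, contributing 33; the remaining 7 contribute 0. Total contributed: 33.
Bao keeps 33 and receives 3.8 × 33 × 4/27 = 18.58 from the pooled fund, for a payoff of 51.58.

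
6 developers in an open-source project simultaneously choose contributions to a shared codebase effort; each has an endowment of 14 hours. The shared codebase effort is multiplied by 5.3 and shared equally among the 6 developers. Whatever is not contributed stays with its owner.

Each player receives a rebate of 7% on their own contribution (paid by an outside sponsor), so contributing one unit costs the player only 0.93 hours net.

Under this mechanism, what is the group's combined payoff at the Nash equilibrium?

With the mechanism, a contributed unit returns (5.3/6) / 0.93 = 0.9498 per unit of net cost — still below 1 — so contributing 0 remains dominant for every player.
Everyone keeps their endowment and the group total is 6 × 14 = 84.

84.00 hours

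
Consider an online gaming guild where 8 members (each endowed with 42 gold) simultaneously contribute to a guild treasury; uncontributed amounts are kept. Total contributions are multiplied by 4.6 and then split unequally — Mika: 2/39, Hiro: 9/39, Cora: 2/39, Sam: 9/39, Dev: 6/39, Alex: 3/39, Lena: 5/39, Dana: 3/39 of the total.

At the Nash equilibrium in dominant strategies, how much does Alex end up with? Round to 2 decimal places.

71.72 gold

A player with share s gets back 4.6·s per unit contributed, so full contribution is dominant for anyone with s > 1/4.6 = 0.2174 and zero contribution is dominant for anyone below.
Hiro and Sam are above the threshold, contributing 42 each; the remaining 6 contribute 0. Total contributed: 84.
Alex keeps 42 and receives 4.6 × 84 × 3/39 = 29.72 from the guild treasury, for a payoff of 71.72.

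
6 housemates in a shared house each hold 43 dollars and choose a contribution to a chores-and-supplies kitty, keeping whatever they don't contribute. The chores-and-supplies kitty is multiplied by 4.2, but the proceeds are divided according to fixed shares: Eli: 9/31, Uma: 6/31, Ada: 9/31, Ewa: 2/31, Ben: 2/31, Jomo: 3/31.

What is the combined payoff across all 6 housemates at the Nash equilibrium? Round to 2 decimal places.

A player with share s gets back 4.2·s per unit contributed, so full contribution is dominant for anyone with s > 1/4.2 = 0.2381 and zero contribution is dominant for anyone below.
The shares above 0.2381 belong to Eli and Ada, contributing 43 each; the remaining 4 contribute 0. Total contributed: 86.
The chores-and-supplies kitty pays out 4.2 × 86 = 361.20 in total (split across the unequal shares, but the aggregate is all that matters for the group sum).
The 4 free-riders keep 43 each, adding 172. Group total = 172 + 361.20 = 533.20.

533.20 dollars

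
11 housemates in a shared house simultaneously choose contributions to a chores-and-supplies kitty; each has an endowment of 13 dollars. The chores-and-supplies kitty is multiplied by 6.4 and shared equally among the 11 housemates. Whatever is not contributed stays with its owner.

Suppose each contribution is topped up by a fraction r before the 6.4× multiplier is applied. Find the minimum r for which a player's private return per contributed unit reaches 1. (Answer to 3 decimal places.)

With matching at rate r, one contributed unit becomes (1 + r) in the chores-and-supplies kitty and returns 6.4 × (1 + r) / 11 to the contributor.
Setting this equal to 1: 1 + r = 11/6.4 = 1.7188.
So the minimum matching rate is r = 1.7188 − 1 = 0.719.

0.719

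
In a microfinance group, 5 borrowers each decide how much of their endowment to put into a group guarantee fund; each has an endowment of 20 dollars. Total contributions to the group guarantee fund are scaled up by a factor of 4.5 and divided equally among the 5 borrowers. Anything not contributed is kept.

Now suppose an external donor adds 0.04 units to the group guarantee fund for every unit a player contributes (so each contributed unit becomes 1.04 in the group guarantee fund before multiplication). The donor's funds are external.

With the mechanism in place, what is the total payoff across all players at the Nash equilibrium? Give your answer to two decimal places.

100.00 dollars

The effective private return is 4.5 × 1.04 / 5 = 0.9360, which is still under 1, so the mechanism doesn't change anyone's dominant strategy: zero contribution.
Everyone keeps their endowment and the group total is 5 × 20 = 100.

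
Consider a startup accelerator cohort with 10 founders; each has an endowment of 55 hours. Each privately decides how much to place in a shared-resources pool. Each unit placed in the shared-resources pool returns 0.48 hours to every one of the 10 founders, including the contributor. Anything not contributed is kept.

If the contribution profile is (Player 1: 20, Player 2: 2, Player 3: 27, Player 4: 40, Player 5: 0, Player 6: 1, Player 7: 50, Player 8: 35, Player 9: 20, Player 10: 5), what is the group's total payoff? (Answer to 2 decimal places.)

1310.00 hours

Total contributed: 20 + 2 + 27 + 40 + 0 + 1 + 50 + 35 + 20 + 5 = 200; total kept: 10 × 55 − 200 = 350.
The shared-resources pool pays out 0.48 × 10 × 200 = 960.00 in aggregate.
Group total = 350 + 960.00 = 1310.00.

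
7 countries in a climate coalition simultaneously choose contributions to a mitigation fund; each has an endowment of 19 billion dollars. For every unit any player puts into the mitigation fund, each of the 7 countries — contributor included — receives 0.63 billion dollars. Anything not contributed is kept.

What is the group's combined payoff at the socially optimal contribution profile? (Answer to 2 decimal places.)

Each contributed unit returns 4.410 to the group as a whole (0.63 to each of 7 players), which exceeds 1, so the social optimum is full contribution: group total = 4.410 × 133 = 586.53.

586.53 billion dollars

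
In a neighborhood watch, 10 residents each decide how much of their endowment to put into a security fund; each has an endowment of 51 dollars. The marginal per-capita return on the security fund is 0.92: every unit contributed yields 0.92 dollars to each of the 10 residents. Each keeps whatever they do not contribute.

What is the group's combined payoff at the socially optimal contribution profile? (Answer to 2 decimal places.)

4692.00 dollars

Each contributed unit returns 9.200 to the group as a whole (0.92 to each of 10 players), which exceeds 1, so the social optimum is full contribution: group total = 9.200 × 510 = 4692.00.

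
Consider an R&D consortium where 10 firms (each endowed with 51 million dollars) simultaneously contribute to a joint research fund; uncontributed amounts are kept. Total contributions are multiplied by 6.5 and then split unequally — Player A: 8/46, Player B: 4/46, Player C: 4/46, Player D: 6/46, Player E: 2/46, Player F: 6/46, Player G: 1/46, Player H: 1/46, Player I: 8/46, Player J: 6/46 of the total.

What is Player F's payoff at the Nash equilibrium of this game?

Player j's private return per contributed unit is 6.5 × (j's share). Contributing is weakly dominant for j when that share is at least 1/6.5 = 0.1538, and contributing 0 is dominant otherwise.
The shares above 0.1538 belong to Player A and Player I, contributing 51 each; the remaining 8 contribute 0. Total contributed: 102.
Player F keeps 51 and receives 6.5 × 102 × 6/46 = 86.48 from the joint research fund, for a payoff of 137.48.

137.48 million dollars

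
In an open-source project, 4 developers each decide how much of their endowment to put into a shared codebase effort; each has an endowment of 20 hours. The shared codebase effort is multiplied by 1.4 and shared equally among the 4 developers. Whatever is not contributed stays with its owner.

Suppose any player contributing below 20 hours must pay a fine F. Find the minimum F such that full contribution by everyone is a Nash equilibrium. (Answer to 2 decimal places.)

13.00 hours

Given the others contribute fully, the best deviation is to contribute 0 (any partial contribution still incurs the fine and gives up units whose private return 0.3500 is below 1).
Deviating from 20 to 0 saves 20 hours but forfeits the deviator's share of the drop in the shared codebase effort: 1.4/4 × 20 = 7.00.
So the deviation gain is 20 − 7.00 = 13.00, and the fine must be at least 13.00 hours to wipe it out.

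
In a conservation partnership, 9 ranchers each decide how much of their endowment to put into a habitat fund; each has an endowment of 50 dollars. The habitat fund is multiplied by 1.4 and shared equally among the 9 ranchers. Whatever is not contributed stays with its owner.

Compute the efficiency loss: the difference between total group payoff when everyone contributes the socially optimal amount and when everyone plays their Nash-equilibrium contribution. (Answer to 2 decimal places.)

180.00 dollars

Each contributed unit returns 1.4/9 = 0.1556 to its contributor — below 1 — so contributing 0 is dominant for every player. At the Nash equilibrium everyone keeps their 50, and the group total is 9 × 50 = 450.
Each contributed unit returns 1.400 to the group as a whole (0.1556 to each of 9 players), which exceeds 1, so the social optimum is full contribution: group total = 1.400 × 450 = 630.00.
Efficiency loss = 630.00 − 450 = 180.00.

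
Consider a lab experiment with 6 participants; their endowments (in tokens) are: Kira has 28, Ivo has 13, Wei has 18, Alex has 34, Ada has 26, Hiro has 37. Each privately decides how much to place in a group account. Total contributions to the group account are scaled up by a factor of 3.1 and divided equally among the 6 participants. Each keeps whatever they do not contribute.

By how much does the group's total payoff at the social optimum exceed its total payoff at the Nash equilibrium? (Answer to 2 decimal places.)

The private return per contributed unit is 3.1/6 = 0.5167 < 1 for every player regardless of endowment, so the Nash equilibrium is zero contribution and the group total is Σ E_j = 28 + 13 + 18 + 34 + 26 + 37 = 156.
Each contributed unit returns 3.100 to the group, so the social optimum is full contribution by everyone: group total = 3.100 × 156 = 483.60.
Efficiency loss = (3.100 − 1) × 156 = 327.60.

327.60 tokens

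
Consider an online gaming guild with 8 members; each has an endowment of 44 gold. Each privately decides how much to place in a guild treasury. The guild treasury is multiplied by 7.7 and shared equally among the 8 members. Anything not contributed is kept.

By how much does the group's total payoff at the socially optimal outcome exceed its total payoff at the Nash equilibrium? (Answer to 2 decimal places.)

Each contributed unit returns 7.7/8 = 0.9625 to its contributor — below 1 — so contributing 0 is dominant for every player. At the Nash equilibrium everyone keeps their 44, and the group total is 8 × 44 = 352.
Each contributed unit returns 7.700 to the group as a whole (0.9625 to each of 8 players), which exceeds 1, so the social optimum is full contribution: group total = 7.700 × 352 = 2710.40.
Efficiency loss = 2710.40 − 352 = 2358.40.

2358.40 gold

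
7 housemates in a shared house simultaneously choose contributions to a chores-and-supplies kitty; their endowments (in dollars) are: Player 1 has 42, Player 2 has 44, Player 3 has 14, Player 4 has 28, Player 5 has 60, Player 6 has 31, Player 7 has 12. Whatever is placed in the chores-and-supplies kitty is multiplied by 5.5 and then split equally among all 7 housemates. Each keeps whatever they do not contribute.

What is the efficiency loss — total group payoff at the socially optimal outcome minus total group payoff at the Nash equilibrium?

The private return per contributed unit is 5.5/7 = 0.7857 < 1 for every player regardless of endowment, so the Nash equilibrium is zero contribution and the group total is Σ E_j = 42 + 44 + 14 + 28 + 60 + 31 + 12 = 231.
Each contributed unit returns 5.500 to the group, so the social optimum is full contribution by everyone: group total = 5.500 × 231 = 1270.50.
Efficiency loss = (5.500 − 1) × 231 = 1039.50.

1039.50 dollars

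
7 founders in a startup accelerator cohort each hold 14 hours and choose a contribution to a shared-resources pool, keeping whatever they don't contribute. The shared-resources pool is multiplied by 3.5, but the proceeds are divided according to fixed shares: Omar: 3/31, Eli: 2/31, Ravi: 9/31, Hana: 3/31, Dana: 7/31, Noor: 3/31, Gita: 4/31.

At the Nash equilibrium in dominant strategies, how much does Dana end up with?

Player j's private return per contributed unit is 3.5 × (j's share). Contributing is weakly dominant for j when that share is at least 1/3.5 = 0.2857, and contributing 0 is dominant otherwise.
The only share above 0.2857 is Ravi's 9/31, contributing 14; the remaining 6 contribute 0. Total contributed: 14.
Dana keeps 14 and receives 3.5 × 14 × 7/31 = 11.06 from the shared-resources pool, for a payoff of 25.06.

25.06 hours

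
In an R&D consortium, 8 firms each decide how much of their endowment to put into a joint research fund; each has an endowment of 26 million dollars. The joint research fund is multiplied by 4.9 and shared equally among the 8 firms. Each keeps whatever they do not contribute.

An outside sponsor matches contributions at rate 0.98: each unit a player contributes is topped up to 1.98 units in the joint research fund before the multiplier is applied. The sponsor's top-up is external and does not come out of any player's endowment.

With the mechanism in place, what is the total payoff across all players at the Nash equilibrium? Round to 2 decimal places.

With the mechanism, a contributed unit returns 4.9 × 1.98 / 8 = 1.2128 per unit of net cost to the contributor — now above 1 — so contributing fully is weakly dominant for every player.
At the Nash equilibrium everyone contributes 26. Group total payoff = 4.9 × 1.98 × 208 = 2018.02.

2018.02 million dollars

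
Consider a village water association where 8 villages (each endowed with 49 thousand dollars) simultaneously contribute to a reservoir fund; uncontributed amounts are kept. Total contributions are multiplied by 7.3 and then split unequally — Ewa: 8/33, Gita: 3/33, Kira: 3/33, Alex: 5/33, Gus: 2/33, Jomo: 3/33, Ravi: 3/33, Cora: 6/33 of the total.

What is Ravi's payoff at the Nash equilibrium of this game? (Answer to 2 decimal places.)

Player j's private return per contributed unit is 7.3 × (j's share). Contributing is weakly dominant for j when that share is at least 1/7.3 = 0.1370, and contributing 0 is dominant otherwise.
Ewa, Alex and Cora clear that bar, contributing 49 each; the remaining 5 contribute 0. Total contributed: 147.
Ravi keeps 49 and receives 7.3 × 147 × 3/33 = 97.55 from the reservoir fund, for a payoff of 146.55.

146.55 thousand dollars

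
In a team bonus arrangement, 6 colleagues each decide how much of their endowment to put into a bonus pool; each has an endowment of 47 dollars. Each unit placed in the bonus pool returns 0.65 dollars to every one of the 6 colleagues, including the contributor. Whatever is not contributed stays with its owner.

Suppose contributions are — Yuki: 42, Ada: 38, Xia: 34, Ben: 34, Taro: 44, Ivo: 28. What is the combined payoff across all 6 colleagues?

Total contributed: 42 + 38 + 34 + 34 + 44 + 28 = 220; total kept: 6 × 47 − 220 = 62.
The bonus pool pays out 0.65 × 6 × 220 = 858.00 in aggregate.
Group total = 62 + 858.00 = 920.00.

920.00 dollars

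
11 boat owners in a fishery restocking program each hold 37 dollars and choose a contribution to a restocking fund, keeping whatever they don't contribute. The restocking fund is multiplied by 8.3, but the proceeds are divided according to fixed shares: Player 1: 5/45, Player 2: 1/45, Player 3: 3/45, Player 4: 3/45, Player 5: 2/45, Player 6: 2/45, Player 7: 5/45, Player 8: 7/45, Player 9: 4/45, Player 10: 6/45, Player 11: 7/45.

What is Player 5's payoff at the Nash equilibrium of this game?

77.95 dollars

Each unit j contributes comes back to j as 8.3 × (j's share), so j prefers to contribute only if that share exceeds 1/8.3 = 0.1205; otherwise keeping the unit dominates.
Player 8, Player 10 and Player 11 are above the threshold, contributing 37 each; the remaining 8 contribute 0. Total contributed: 111.
Player 5 keeps 37 and receives 8.3 × 111 × 2/45 = 40.95 from the restocking fund, for a payoff of 77.95.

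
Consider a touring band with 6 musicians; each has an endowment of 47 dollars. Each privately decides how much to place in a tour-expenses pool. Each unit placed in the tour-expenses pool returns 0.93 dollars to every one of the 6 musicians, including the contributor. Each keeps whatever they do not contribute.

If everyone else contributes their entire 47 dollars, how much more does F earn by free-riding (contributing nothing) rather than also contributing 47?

Switching from a contribution of 47 to 0 lets F keep an extra 47 dollars, but lowers the tour-expenses pool by 47, which costs F their own share of that drop: 0.93 × 47 = 43.71.
Net gain = 47 − 43.71 = 3.29. The private return per contributed unit (0.93) is below 1, so free-riding is indeed the best response regardless of what the others do.

3.29 dollars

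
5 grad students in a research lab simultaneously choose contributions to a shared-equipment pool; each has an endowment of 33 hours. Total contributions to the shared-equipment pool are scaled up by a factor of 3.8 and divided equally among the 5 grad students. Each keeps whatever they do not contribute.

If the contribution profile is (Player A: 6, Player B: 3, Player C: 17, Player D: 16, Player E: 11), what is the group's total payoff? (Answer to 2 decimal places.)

Total contributed: 6 + 3 + 17 + 16 + 11 = 53; total kept: 5 × 33 − 53 = 112.
The shared-equipment pool pays out 3.8 × 53 = 201.40 in aggregate.
Group total = 112 + 201.40 = 313.40.

313.40 hours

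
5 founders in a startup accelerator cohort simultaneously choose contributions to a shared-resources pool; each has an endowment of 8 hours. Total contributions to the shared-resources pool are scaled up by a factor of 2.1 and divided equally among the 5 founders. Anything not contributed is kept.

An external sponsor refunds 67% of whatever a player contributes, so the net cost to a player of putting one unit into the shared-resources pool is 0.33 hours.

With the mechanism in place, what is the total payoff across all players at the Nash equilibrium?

110.80 hours

With the mechanism, a contributed unit returns (2.1/5) / 0.33 = 1.2727 per unit of net cost to the contributor — now above 1 — so contributing fully is weakly dominant for every player.
At the Nash equilibrium everyone contributes 8. Group total payoff = 5 × (8 × 0.67 + 2.1 × 8) = 110.80.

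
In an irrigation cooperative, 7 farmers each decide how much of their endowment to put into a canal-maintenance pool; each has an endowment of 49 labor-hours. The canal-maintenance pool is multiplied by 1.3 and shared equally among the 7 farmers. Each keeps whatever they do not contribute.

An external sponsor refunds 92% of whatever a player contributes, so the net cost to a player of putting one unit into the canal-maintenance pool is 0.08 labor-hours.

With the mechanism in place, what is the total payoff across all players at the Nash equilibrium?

With the mechanism, a contributed unit returns (1.3/7) / 0.08 = 2.3214 per unit of net cost to the contributor — now above 1 — so contributing fully is weakly dominant for every player.
At the Nash equilibrium everyone contributes 49. Group total payoff = 7 × (49 × 0.92 + 1.3 × 49) = 761.46.

761.46 labor-hours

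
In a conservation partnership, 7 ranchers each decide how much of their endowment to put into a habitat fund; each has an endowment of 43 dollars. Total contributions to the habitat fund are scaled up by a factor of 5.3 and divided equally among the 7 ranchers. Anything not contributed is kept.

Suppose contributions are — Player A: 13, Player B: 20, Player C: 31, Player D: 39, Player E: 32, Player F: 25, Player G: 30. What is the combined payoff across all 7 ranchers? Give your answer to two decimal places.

Total contributed: 13 + 20 + 31 + 39 + 32 + 25 + 30 = 190; total kept: 7 × 43 − 190 = 111.
The habitat fund pays out 5.3 × 190 = 1007.00 in aggregate.
Group total = 111 + 1007.00 = 1118.00.

1118.00 dollars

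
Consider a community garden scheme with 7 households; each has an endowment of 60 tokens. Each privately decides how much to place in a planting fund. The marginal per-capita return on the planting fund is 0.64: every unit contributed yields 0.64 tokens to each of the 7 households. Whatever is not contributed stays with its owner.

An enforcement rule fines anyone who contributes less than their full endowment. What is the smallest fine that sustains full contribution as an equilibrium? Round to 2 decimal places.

21.60 tokens

Given the others contribute fully, the best deviation is to contribute 0 (any partial contribution still incurs the fine and gives up units whose private return 0.64 is below 1).
Deviating from 60 to 0 saves 60 tokens but forfeits the deviator's share of the drop in the planting fund: 0.64 × 60 = 38.40.
So the deviation gain is 60 − 38.40 = 21.60, and the fine must be at least 21.60 tokens to wipe it out.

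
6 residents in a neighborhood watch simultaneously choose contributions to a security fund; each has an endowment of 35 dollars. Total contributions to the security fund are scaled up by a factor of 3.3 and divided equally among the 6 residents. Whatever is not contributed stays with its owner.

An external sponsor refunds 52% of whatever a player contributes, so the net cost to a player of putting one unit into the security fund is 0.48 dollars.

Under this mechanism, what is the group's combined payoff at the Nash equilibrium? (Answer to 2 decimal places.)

The effective private return per unit is now (3.3/6) / 0.48 = 1.1458 > 1, so every player's dominant strategy flips to full contribution.
So the Nash equilibrium is full contribution by all 6; the group earns 6 × (35 × 0.52 + 3.3 × 35) = 802.20.

802.20 dollars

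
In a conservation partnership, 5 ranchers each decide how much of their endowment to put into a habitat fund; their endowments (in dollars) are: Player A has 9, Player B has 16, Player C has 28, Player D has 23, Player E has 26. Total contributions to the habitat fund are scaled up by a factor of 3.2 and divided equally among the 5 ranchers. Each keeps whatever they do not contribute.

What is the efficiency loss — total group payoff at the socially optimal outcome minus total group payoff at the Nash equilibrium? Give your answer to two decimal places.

The private return per contributed unit is 3.2/5 = 0.6400 < 1 for every player regardless of endowment, so the Nash equilibrium is zero contribution and the group total is Σ E_j = 9 + 16 + 28 + 23 + 26 = 102.
Each contributed unit returns 3.200 to the group, so the social optimum is full contribution by everyone: group total = 3.200 × 102 = 326.40.
Efficiency loss = (3.200 − 1) × 102 = 224.40.

224.40 dollars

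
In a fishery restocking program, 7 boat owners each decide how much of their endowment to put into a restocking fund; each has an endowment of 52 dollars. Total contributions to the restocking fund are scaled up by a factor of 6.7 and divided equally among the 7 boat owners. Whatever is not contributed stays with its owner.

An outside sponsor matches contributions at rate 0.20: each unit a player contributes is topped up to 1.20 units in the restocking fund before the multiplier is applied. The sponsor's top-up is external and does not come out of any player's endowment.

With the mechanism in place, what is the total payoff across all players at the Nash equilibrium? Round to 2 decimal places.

Under the mechanism each unit contributed yields 6.7 × 1.20 / 7 = 1.1486 back to its contributor per unit of net cost, which exceeds 1, making full contribution the dominant choice for everyone.
At the Nash equilibrium everyone contributes 52. Group total payoff = 6.7 × 1.20 × 364 = 2926.56.

2926.56 dollars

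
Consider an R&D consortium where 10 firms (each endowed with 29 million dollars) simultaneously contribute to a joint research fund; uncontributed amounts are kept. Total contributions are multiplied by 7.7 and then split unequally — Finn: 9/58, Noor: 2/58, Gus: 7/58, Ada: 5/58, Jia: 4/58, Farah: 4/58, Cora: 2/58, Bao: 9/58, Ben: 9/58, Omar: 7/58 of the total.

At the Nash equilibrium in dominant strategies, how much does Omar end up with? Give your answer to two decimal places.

109.85 million dollars

Player j's private return per contributed unit is 7.7 × (j's share). Contributing is weakly dominant for j when that share is at least 1/7.7 = 0.1299, and contributing 0 is dominant otherwise.
Finn, Bao and Ben are above the threshold, contributing 29 each; the remaining 7 contribute 0. Total contributed: 87.
Omar keeps 29 and receives 7.7 × 87 × 7/58 = 80.85 from the joint research fund, for a payoff of 109.85.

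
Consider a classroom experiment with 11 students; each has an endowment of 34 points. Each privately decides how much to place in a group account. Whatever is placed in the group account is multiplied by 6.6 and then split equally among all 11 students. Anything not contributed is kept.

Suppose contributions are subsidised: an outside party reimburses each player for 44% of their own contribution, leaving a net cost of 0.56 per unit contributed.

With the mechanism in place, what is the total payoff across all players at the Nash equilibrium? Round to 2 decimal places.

The effective private return per unit is now (6.6/11) / 0.56 = 1.0714 > 1, so every player's dominant strategy flips to full contribution.
At the Nash equilibrium everyone contributes 34. Group total payoff = 11 × (34 × 0.44 + 6.6 × 34) = 2632.96.

2632.96 points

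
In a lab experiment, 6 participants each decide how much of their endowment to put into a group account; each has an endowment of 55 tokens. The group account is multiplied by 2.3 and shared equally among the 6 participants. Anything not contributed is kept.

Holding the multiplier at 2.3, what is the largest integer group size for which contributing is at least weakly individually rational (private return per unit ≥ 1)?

Private return per unit is 2.3/(group size), which is ≥ 1 whenever the group size is ≤ 2.3.
The largest such integer is 2.

2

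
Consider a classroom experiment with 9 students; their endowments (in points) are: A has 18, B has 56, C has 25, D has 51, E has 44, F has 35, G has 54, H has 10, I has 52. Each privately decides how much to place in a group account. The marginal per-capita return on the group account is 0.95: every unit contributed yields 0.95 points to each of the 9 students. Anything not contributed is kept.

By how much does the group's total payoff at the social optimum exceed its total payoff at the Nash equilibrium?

The private return per contributed unit is 0.95 < 1 for everyone, so the Nash equilibrium is zero contribution and the group total is Σ E_j = 18 + 56 + 25 + 51 + 44 + 35 + 54 + 10 + 52 = 345.
Each contributed unit returns 8.550 to the group, so the social optimum is full contribution by everyone: group total = 8.550 × 345 = 2949.75.
Efficiency loss = (8.550 − 1) × 345 = 2604.75.

2604.75 points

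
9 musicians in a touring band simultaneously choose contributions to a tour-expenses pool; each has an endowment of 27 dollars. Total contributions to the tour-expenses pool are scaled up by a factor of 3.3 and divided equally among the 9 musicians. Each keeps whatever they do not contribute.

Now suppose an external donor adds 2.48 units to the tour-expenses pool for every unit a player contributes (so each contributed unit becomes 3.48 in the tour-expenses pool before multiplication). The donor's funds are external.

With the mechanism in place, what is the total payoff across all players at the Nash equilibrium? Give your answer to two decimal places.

2790.61 dollars

With the mechanism, a contributed unit returns 3.3 × 3.48 / 9 = 1.2760 per unit of net cost to the contributor — now above 1 — so contributing fully is weakly dominant for every player.
At the Nash equilibrium everyone contributes 27. Group total payoff = 3.3 × 3.48 × 243 = 2790.61.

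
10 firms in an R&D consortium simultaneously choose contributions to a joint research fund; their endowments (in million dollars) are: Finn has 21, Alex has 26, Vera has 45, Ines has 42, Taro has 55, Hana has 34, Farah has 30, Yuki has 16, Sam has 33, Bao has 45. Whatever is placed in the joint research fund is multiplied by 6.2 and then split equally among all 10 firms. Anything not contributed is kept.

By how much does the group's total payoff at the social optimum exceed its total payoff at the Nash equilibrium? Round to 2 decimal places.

1804.40 million dollars

The private return per contributed unit is 6.2/10 = 0.6200 < 1 for every player regardless of endowment, so the Nash equilibrium is zero contribution and the group total is Σ E_j = 21 + 26 + 45 + 42 + 55 + 34 + 30 + 16 + 33 + 45 = 347.
Each contributed unit returns 6.200 to the group, so the social optimum is full contribution by everyone: group total = 6.200 × 347 = 2151.40.
Efficiency loss = (6.200 − 1) × 347 = 1804.40.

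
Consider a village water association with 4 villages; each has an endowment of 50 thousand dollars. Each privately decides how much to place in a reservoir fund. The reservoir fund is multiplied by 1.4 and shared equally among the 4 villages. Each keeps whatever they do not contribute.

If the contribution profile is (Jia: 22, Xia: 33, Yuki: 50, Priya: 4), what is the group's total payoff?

Total contributed: 22 + 33 + 50 + 4 = 109; total kept: 4 × 50 − 109 = 91.
The reservoir fund pays out 1.4 × 109 = 152.60 in aggregate.
Group total = 91 + 152.60 = 243.60.

243.60 thousand dollars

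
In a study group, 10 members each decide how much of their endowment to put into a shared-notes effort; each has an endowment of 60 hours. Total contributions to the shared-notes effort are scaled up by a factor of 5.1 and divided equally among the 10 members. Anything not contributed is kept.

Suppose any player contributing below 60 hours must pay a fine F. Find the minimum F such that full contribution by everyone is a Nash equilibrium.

29.40 hours

Given the others contribute fully, the best deviation is to contribute 0 (any partial contribution still incurs the fine and gives up units whose private return 0.5100 is below 1).
Deviating from 60 to 0 saves 60 hours but forfeits the deviator's share of the drop in the shared-notes effort: 5.1/10 × 60 = 30.60.
So the deviation gain is 60 − 30.60 = 29.40, and the fine must be at least 29.40 hours to wipe it out.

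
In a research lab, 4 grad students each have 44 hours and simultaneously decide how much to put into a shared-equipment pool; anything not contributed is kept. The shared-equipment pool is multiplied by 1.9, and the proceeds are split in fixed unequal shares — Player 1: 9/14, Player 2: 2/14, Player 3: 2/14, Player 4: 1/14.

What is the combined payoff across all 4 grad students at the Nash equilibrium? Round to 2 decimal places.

215.60 hours

A player with share s gets back 1.9·s per unit contributed, so full contribution is dominant for anyone with s > 1/1.9 = 0.5263 and zero contribution is dominant for anyone below.
Player 1 alone (share 9/14) is above the threshold, contributing 44; the remaining 3 contribute 0. Total contributed: 44.
The shared-equipment pool pays out 1.9 × 44 = 83.60 in total (split across the unequal shares, but the aggregate is all that matters for the group sum).
The 3 free-riders keep 44 each, adding 132. Group total = 132 + 83.60 = 215.60.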